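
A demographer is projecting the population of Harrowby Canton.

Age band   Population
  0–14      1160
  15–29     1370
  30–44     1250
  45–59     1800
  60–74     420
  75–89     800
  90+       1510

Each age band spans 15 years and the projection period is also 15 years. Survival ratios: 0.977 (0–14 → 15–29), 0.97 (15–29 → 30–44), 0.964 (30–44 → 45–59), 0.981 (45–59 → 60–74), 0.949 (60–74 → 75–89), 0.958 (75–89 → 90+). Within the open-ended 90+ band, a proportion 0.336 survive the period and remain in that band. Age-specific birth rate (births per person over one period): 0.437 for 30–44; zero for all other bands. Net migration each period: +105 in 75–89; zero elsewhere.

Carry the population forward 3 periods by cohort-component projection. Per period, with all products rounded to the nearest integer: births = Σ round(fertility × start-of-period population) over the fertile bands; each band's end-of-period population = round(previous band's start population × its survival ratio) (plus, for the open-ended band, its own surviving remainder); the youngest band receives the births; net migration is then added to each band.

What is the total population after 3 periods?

Numbering the groups 1..7 from youngest to oldest:
— Period 1 —
Births: 1250 × 0.437 = 546
Group 2: 1160 × 0.977 = 1133
Group 3: 1370 × 0.97 = 1329
Group 4: 1250 × 0.964 = 1205
Group 5: 1800 × 0.981 = 1766
Group 6: 420 × 0.949 = 399
Group 7: 800 × 0.958 + 1510 × 0.336 = 766 + 507 = 1273
Net migration: Group 6 + 105 → 504
Population now: 0–14=546, 15–29=1133, 30–44=1329, 45–59=1205, 60–74=1766, 75–89=504, 90+=1273
— Period 2 —
Births: 1329 × 0.437 = 581
Group 2: 546 × 0.977 = 533
Group 3: 1133 × 0.97 = 1099
Group 4: 1329 × 0.964 = 1281
Group 5: 1205 × 0.981 = 1182
Group 6: 1766 × 0.949 = 1676
Group 7: 504 × 0.958 + 1273 × 0.336 = 483 + 428 = 911
Net migration: Group 6 + 105 → 1781
Population now: 0–14=581, 15–29=533, 30–44=1099, 45–59=1281, 60–74=1182, 75–89=1781, 90+=911
— Period 3 —
Births: 1099 × 0.437 = 480
Group 2: 581 × 0.977 = 568
Group 3: 533 × 0.97 = 517
Group 4: 1099 × 0.964 = 1059
Group 5: 1281 × 0.981 = 1257
Group 6: 1182 × 0.949 = 1122
Group 7: 1781 × 0.958 + 911 × 0.336 = 1706 + 306 = 2012
Net migration: Group 6 + 105 → 1227
Population now: 0–14=480, 15–29=568, 30–44=517, 45–59=1059, 60–74=1257, 75–89=1227, 90+=2012
Total after period 3: 480 + 568 + 517 + 1059 + 1257 + 1227 + 2012 = 7120

7120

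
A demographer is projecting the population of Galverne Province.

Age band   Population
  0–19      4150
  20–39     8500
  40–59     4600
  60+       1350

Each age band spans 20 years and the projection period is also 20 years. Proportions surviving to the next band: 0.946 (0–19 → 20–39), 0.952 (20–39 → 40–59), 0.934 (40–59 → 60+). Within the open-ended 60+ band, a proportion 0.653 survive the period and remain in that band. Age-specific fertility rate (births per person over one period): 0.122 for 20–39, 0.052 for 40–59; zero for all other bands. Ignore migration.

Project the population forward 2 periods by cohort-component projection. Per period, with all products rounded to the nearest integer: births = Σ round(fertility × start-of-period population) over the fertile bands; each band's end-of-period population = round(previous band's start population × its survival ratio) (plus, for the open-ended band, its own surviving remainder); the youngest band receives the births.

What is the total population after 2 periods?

16784

Let group 1 be 0–19 through group 4 = 60+.
— Period 1 —
Births: 8500 × 0.122 = 1037  |  4600 × 0.052 = 239 ⇒ total 1276
Group 2: 4150 × 0.946 = 3926
Group 3: 8500 × 0.952 = 8092
Group 4: 4600 × 0.934 + 1350 × 0.653 = 4296 + 882 = 5178
Population now: 0–19=1276, 20–39=3926, 40–59=8092, 60+=5178
— Period 2 —
Births: 3926 × 0.122 = 479  |  8092 × 0.052 = 421 ⇒ total 900
Group 2: 1276 × 0.946 = 1207
Group 3: 3926 × 0.952 = 3738
Group 4: 8092 × 0.934 + 5178 × 0.653 = 7558 + 3381 = 10939
Population now: 0–19=900, 20–39=1207, 40–59=3738, 60+=10939
Total after period 2: 900 + 1207 + 3738 + 10939 = 16784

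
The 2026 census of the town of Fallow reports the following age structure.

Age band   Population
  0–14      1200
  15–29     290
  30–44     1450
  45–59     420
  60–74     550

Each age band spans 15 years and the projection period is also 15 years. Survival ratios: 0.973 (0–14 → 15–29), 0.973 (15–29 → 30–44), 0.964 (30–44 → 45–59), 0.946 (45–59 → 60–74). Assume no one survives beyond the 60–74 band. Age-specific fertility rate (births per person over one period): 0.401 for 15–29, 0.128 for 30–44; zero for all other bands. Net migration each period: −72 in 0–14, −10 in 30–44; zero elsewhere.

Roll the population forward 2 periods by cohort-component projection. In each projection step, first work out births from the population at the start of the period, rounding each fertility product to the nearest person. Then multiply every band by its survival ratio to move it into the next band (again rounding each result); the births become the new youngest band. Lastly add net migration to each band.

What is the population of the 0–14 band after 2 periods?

431

Call the bands 1 to 5, youngest first.
After projecting period 1:
Births: 290 × 0.401 = 116, 1450 × 0.128 = 186 ⇒ total 302
Band 2: 1200 × 0.973 = 1168
Band 3: 290 × 0.973 = 282
Band 4: 1450 × 0.964 = 1398
Band 5: 420 × 0.946 = 397
Net migration: Band 1 − 72 → 230; Band 3 − 10 → 272
Giving 230 / 1168 / 272 / 1398 / 397.
After projecting period 2:
Births: 1168 × 0.401 = 468, 272 × 0.128 = 35 ⇒ total 503
Band 2: 230 × 0.973 = 224
Band 3: 1168 × 0.973 = 1136
Band 4: 272 × 0.964 = 262
Band 5: 1398 × 0.946 = 1323
Net migration: Band 1 − 72 → 431; Band 3 − 10 → 1126
Giving 431 / 224 / 1126 / 262 / 1323.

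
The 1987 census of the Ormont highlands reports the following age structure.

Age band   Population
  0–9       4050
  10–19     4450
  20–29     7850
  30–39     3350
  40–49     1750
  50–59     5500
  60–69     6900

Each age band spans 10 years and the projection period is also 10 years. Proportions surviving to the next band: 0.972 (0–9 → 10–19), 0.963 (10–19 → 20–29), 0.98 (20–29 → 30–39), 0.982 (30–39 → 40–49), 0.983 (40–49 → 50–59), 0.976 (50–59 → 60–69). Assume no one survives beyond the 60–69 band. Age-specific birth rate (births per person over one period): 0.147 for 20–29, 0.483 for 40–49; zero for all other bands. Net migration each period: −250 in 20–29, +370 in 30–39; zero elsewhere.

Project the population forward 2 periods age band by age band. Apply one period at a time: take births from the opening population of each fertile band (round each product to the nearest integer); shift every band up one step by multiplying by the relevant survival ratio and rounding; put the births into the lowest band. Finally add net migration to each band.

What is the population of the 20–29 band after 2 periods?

— Period 1 —
Births: 7850 * 0.147 = 1154  |  1750 * 0.483 = 845 → 1999
10–19: 4050 * 0.972 = 3937
20–29: 4450 * 0.963 = 4285
30–39: 7850 * 0.98 = 7693
40–49: 3350 * 0.982 = 3290
50–59: 1750 * 0.983 = 1720
60–69: 5500 * 0.976 = 5368
Net migration: 20–29 − 250 → 4035; 30–39 + 370 → 8063
End of period: [1999, 3937, 4035, 8063, 3290, 1720, 5368]
— Period 2 —
Births: 4035 * 0.147 = 593  |  3290 * 0.483 = 1589 → 2182
10–19: 1999 * 0.972 = 1943
20–29: 3937 * 0.963 = 3791
30–39: 4035 * 0.98 = 3954
40–49: 8063 * 0.982 = 7918
50–59: 3290 * 0.983 = 3234
60–69: 1720 * 0.976 = 1679
Net migration: 20–29 − 250 → 3541; 30–39 + 370 → 4324
End of period: [2182, 1943, 3541, 4324, 7918, 3234, 1679]

3541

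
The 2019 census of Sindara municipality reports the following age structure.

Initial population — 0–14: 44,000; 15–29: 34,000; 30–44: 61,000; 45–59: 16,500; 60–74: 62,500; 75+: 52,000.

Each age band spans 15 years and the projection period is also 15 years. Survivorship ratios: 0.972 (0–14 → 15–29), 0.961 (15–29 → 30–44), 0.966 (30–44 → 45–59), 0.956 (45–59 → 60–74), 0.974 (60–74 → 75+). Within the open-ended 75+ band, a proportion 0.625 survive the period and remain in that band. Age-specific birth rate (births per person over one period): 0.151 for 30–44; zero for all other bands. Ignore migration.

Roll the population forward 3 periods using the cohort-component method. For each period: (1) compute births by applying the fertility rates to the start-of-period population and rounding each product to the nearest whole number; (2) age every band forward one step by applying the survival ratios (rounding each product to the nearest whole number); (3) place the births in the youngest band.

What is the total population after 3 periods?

190428

— Period 1 —
Births: 61000 × 0.151 = 9211
15–29: 44000 × 0.972 = 42768
30–44: 34000 × 0.961 = 32674
45–59: 61000 × 0.966 = 58926
60–74: 16500 × 0.956 = 15774
75+: 62500 × 0.974 + 52000 × 0.625 = 60875 + 32500 = 93375
Giving 9211 / 42768 / 32674 / 58926 / 15774 / 93375.
— Period 2 —
Births: 32674 × 0.151 = 4934
15–29: 9211 × 0.972 = 8953
30–44: 42768 × 0.961 = 41100
45–59: 32674 × 0.966 = 31563
60–74: 58926 × 0.956 = 56333
75+: 15774 × 0.974 + 93375 × 0.625 = 15364 + 58359 = 73723
Giving 4934 / 8953 / 41100 / 31563 / 56333 / 73723.
— Period 3 —
Births: 41100 × 0.151 = 6206
15–29: 4934 × 0.972 = 4796
30–44: 8953 × 0.961 = 8604
45–59: 41100 × 0.966 = 39703
60–74: 31563 × 0.956 = 30174
75+: 56333 × 0.974 + 73723 × 0.625 = 54868 + 46077 = 100945
Giving 6206 / 4796 / 8604 / 39703 / 30174 / 100945.
Total after period 3: 6206 + 4796 + 8604 + 39703 + 30174 + 100945 = 190428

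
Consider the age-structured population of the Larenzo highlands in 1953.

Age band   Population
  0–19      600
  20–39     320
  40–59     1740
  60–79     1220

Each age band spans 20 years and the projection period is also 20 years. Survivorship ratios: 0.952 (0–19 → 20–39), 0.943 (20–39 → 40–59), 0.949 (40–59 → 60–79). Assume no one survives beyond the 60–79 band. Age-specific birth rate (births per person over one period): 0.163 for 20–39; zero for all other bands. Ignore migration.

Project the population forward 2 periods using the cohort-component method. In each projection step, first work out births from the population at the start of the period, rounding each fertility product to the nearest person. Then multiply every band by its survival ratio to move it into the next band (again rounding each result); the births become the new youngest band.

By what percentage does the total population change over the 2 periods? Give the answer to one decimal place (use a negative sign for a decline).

-75.1

Let band 1 be 0–19 through band 4 = 60–79.
[period 1]
Births: 320 × 0.163 = 52
Band 2: 600 × 0.952 = 571
Band 3: 320 × 0.943 = 302
Band 4: 1740 × 0.949 = 1651
Giving 52 / 571 / 302 / 1651.
[period 2]
Births: 571 × 0.163 = 93
Band 2: 52 × 0.952 = 50
Band 3: 571 × 0.943 = 538
Band 4: 302 × 0.949 = 287
Giving 93 / 50 / 538 / 287.
Total: 3880 → 968; change = -2912; percentage change = -75.1%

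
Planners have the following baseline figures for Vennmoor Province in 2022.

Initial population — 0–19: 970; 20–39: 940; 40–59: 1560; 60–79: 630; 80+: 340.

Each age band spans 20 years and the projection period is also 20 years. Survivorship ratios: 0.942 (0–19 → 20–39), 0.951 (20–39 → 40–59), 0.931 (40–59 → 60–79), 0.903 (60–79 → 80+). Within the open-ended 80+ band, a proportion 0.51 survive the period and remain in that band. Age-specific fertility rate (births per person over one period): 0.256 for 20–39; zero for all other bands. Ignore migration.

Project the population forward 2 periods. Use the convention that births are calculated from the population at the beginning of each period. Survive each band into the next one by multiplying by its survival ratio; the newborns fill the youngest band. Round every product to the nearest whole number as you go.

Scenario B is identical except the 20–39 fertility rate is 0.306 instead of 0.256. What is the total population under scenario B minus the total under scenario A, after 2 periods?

After projecting period 1:
Births: 940 × 0.256 = 241
20–39: 970 × 0.942 = 914
40–59: 940 × 0.951 = 894
60–79: 1560 × 0.931 = 1452
80+: 630 × 0.903 + 340 × 0.51 = 569 + 173 = 742
Population now: 0–19=241, 20–39=914, 40–59=894, 60–79=1452, 80+=742
After projecting period 2:
Births: 914 × 0.256 = 234
20–39: 241 × 0.942 = 227
40–59: 914 × 0.951 = 869
60–79: 894 × 0.931 = 832
80+: 1452 × 0.903 + 742 × 0.51 = 1311 + 378 = 1689
Population now: 0–19=234, 20–39=227, 40–59=869, 60–79=832, 80+=1689
Scenario A total after 2 periods: 3851
Scenario B projection —
After projecting period 1:
Births: 940 × 0.306 = 288
20–39: 970 × 0.942 = 914
40–59: 940 × 0.951 = 894
60–79: 1560 × 0.931 = 1452
80+: 630 × 0.903 + 340 × 0.51 = 569 + 173 = 742
Population now: 0–19=288, 20–39=914, 40–59=894, 60–79=1452, 80+=742
After projecting period 2:
Births: 914 × 0.306 = 280
20–39: 288 × 0.942 = 271
40–59: 914 × 0.951 = 869
60–79: 894 × 0.931 = 832
80+: 1452 × 0.903 + 742 × 0.51 = 1311 + 378 = 1689
Population now: 0–19=280, 20–39=271, 40–59=869, 60–79=832, 80+=1689
Scenario B total after 2 periods: 3941
Difference B − A = 3941 − 3851 = 90

90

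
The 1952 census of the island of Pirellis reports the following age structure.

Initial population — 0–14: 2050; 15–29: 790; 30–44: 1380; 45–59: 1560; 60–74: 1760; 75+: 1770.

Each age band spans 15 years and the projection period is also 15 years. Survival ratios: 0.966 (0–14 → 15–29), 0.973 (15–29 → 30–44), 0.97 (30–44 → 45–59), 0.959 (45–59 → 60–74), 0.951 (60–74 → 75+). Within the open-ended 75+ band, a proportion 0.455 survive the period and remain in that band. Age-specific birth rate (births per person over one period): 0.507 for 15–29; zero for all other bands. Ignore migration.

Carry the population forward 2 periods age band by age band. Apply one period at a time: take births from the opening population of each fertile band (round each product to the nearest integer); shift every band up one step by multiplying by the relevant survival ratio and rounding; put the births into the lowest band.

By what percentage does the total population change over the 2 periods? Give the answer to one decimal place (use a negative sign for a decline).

Let band 1 be 0–14 through band 6 = 75+.
After projecting period 1:
Births: 790 * 0.507 = 401
Band 2: 2050 * 0.966 = 1980
Band 3: 790 * 0.973 = 769
Band 4: 1380 * 0.97 = 1339
Band 5: 1560 * 0.959 = 1496
Band 6: 1760 * 0.951 + 1770 * 0.455 = 1674 + 805 = 2479
End of period: [401, 1980, 769, 1339, 1496, 2479]
After projecting period 2:
Births: 1980 * 0.507 = 1004
Band 2: 401 * 0.966 = 387
Band 3: 1980 * 0.973 = 1927
Band 4: 769 * 0.97 = 746
Band 5: 1339 * 0.959 = 1284
Band 6: 1496 * 0.951 + 2479 * 0.455 = 1423 + 1128 = 2551
End of period: [1004, 387, 1927, 746, 1284, 2551]
Total: 9310 → 7899; change = -1411; percentage change = -15.2%

-15.2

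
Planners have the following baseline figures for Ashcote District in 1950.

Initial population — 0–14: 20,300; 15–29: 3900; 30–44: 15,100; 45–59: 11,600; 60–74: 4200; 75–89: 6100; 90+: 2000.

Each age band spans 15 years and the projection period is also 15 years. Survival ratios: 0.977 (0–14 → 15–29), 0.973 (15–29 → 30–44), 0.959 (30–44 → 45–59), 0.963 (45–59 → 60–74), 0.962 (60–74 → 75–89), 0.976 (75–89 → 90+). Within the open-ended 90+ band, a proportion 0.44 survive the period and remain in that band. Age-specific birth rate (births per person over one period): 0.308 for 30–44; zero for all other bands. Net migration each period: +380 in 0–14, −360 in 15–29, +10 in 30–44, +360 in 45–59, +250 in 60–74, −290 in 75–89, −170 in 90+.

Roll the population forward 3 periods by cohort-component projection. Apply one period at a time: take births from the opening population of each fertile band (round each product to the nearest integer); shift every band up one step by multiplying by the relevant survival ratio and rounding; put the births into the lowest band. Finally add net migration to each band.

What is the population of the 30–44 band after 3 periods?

4442

Numbering the groups 1..7 from youngest to oldest:
— Period 1 —
Births: 15100 × 0.308 = 4651
Group 2: 20300 × 0.977 = 19833
Group 3: 3900 × 0.973 = 3795
Group 4: 15100 × 0.959 = 14481
Group 5: 11600 × 0.963 = 11171
Group 6: 4200 × 0.962 = 4040
Group 7: 6100 × 0.976 + 2000 × 0.44 = 5954 + 880 = 6834
Net migration: Group 1 + 380 → 5031; Group 2 − 360 → 19473; Group 3 + 10 → 3805; Group 4 + 360 → 14841; Group 5 + 250 → 11421; Group 6 − 290 → 3750; Group 7 − 170 → 6664
Population now: 0–14=5031, 15–29=19473, 30–44=3805, 45–59=14841, 60–74=11421, 75–89=3750, 90+=6664
— Period 2 —
Births: 3805 × 0.308 = 1172
Group 2: 5031 × 0.977 = 4915
Group 3: 19473 × 0.973 = 18947
Group 4: 3805 × 0.959 = 3649
Group 5: 14841 × 0.963 = 14292
Group 6: 11421 × 0.962 = 10987
Group 7: 3750 × 0.976 + 6664 × 0.44 = 3660 + 2932 = 6592
Net migration: Group 1 + 380 → 1552; Group 2 − 360 → 4555; Group 3 + 10 → 18957; Group 4 + 360 → 4009; Group 5 + 250 → 14542; Group 6 − 290 → 10697; Group 7 − 170 → 6422
Population now: 0–14=1552, 15–29=4555, 30–44=18957, 45–59=4009, 60–74=14542, 75–89=10697, 90+=6422
— Period 3 —
Births: 18957 × 0.308 = 5839
Group 2: 1552 × 0.977 = 1516
Group 3: 4555 × 0.973 = 4432
Group 4: 18957 × 0.959 = 18180
Group 5: 4009 × 0.963 = 3861
Group 6: 14542 × 0.962 = 13989
Group 7: 10697 × 0.976 + 6422 × 0.44 = 10440 + 2826 = 13266
Net migration: Group 1 + 380 → 6219; Group 2 − 360 → 1156; Group 3 + 10 → 4442; Group 4 + 360 → 18540; Group 5 + 250 → 4111; Group 6 − 290 → 13699; Group 7 − 170 → 13096
Population now: 0–14=6219, 15–29=1156, 30–44=4442, 45–59=18540, 60–74=4111, 75–89=13699, 90+=13096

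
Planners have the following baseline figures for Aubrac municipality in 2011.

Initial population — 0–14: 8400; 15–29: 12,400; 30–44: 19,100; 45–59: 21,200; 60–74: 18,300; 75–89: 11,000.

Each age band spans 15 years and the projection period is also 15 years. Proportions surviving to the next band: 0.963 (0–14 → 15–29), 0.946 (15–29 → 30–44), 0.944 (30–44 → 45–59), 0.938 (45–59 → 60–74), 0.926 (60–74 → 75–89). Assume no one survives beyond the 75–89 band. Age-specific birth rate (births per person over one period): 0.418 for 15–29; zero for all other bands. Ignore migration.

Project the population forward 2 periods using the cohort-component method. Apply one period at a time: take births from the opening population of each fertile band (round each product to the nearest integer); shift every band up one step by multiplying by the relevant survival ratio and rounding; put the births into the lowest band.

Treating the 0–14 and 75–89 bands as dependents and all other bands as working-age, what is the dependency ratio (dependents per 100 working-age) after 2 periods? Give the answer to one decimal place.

Call the groups 1 to 6, youngest first.
Period 1:
Births: 12400 * 0.418 = 5183
Group 2: 8400 * 0.963 = 8089
Group 3: 12400 * 0.946 = 11730
Group 4: 19100 * 0.944 = 18030
Group 5: 21200 * 0.938 = 19886
Group 6: 18300 * 0.926 = 16946
Giving 5183 / 8089 / 11730 / 18030 / 19886 / 16946.
Period 2:
Births: 8089 * 0.418 = 3381
Group 2: 5183 * 0.963 = 4991
Group 3: 8089 * 0.946 = 7652
Group 4: 11730 * 0.944 = 11073
Group 5: 18030 * 0.938 = 16912
Group 6: 19886 * 0.926 = 18414
Giving 3381 / 4991 / 7652 / 11073 / 16912 / 18414.
Dependents (band 0–14 + band 75–89) = 3381 + 18414 = 21795; working-age = 40628; ratio = 21795/40628 × 100 = 53.6

53.6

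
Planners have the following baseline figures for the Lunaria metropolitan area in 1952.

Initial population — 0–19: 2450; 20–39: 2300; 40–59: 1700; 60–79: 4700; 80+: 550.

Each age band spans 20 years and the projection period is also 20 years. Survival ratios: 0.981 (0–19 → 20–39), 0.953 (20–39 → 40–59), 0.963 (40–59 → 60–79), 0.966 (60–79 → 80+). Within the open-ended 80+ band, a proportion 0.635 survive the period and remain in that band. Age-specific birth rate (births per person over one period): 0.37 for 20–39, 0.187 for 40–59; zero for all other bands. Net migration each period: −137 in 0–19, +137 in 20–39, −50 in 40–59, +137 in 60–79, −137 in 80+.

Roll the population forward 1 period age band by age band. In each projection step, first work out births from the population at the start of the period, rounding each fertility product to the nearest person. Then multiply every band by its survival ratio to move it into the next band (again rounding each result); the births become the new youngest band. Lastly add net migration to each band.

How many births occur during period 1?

1169

— Period 1 —
Births: 2300 * 0.37 = 851, 1700 * 0.187 = 318 — total 1169
20–39: 2450 * 0.981 = 2403
40–59: 2300 * 0.953 = 2192
60–79: 1700 * 0.963 = 1637
80+: 4700 * 0.966 + 550 * 0.635 = 4540 + 349 = 4889
Net migration: 0–19 − 137 → 1032; 20–39 + 137 → 2540; 40–59 − 50 → 2142; 60–79 + 137 → 1774; 80+ − 137 → 4752
Population now: 0–19=1032, 20–39=2540, 40–59=2142, 60–79=1774, 80+=4752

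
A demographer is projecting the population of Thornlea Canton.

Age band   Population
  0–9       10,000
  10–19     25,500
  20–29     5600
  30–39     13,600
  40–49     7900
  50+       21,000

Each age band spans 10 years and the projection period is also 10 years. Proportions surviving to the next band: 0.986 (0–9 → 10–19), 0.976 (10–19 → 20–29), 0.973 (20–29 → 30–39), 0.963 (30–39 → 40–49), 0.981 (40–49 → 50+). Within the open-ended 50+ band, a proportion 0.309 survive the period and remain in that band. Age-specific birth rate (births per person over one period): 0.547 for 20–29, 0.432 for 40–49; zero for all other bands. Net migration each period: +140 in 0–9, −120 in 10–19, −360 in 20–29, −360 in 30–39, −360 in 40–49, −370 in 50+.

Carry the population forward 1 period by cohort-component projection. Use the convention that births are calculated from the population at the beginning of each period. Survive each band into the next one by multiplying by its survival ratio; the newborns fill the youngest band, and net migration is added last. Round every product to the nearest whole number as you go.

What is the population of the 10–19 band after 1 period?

— Period 1 —
Births: 5600 * 0.547 = 3063 ; 7900 * 0.432 = 3413 → 6476
10–19: 10000 * 0.986 = 9860
20–29: 25500 * 0.976 = 24888
30–39: 5600 * 0.973 = 5449
40–49: 13600 * 0.963 = 13097
50+: 7900 * 0.981 + 21000 * 0.309 = 7750 + 6489 = 14239
Net migration: 0–9 + 140 → 6616; 10–19 − 120 → 9740; 20–29 − 360 → 24528; 30–39 − 360 → 5089; 40–49 − 360 → 12737; 50+ − 370 → 13869
Giving 6616 / 9740 / 24528 / 5089 / 12737 / 13869.

9740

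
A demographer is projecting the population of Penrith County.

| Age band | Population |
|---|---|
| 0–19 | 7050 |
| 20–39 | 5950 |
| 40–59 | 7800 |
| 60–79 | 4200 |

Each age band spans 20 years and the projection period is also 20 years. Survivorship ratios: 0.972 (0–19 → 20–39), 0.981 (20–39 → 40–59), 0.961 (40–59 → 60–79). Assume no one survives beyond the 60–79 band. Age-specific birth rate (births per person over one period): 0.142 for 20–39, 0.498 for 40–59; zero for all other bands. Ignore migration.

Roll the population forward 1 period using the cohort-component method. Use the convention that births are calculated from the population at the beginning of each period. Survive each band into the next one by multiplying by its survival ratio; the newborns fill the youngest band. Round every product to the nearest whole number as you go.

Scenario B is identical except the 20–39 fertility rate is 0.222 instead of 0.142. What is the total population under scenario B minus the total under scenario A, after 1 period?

476

[period 1]
Births: 5950 × 0.142 = 845 ; 7800 × 0.498 = 3884 ⇒ total 4729
20–39: 7050 × 0.972 = 6853
40–59: 5950 × 0.981 = 5837
60–79: 7800 × 0.961 = 7496
End of period: [4729, 6853, 5837, 7496]
Scenario A total after 1 period: 24915
Scenario B projection —
[period 1]
Births: 5950 × 0.222 = 1321 ; 7800 × 0.498 = 3884 ⇒ total 5205
20–39: 7050 × 0.972 = 6853
40–59: 5950 × 0.981 = 5837
60–79: 7800 × 0.961 = 7496
End of period: [5205, 6853, 5837, 7496]
Scenario B total after 1 period: 25391
Difference B − A = 25391 − 24915 = 476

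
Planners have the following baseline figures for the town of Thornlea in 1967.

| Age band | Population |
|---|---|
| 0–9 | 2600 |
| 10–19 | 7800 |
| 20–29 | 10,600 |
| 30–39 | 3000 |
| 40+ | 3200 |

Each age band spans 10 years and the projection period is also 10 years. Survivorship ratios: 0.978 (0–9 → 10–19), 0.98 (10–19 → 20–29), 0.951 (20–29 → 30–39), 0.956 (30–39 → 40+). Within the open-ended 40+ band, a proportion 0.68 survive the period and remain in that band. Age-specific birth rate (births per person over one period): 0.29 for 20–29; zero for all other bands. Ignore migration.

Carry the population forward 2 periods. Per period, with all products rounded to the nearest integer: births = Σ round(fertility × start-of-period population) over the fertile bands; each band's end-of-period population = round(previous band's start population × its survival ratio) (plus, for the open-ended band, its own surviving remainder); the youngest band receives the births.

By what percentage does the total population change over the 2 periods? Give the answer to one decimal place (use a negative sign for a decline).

3.1

Call the bands 1 to 5, youngest first.
— Period 1 —
Births: 10600 × 0.29 = 3074
Band 2: 2600 × 0.978 = 2543
Band 3: 7800 × 0.98 = 7644
Band 4: 10600 × 0.951 = 10081
Band 5: 3000 × 0.956 + 3200 × 0.68 = 2868 + 2176 = 5044
End of period: [3074, 2543, 7644, 10081, 5044]
— Period 2 —
Births: 7644 × 0.29 = 2217
Band 2: 3074 × 0.978 = 3006
Band 3: 2543 × 0.98 = 2492
Band 4: 7644 × 0.951 = 7269
Band 5: 10081 × 0.956 + 5044 × 0.68 = 9637 + 3430 = 13067
End of period: [2217, 3006, 2492, 7269, 13067]
Total: 27200 → 28051; change = 851; percentage change = 3.1%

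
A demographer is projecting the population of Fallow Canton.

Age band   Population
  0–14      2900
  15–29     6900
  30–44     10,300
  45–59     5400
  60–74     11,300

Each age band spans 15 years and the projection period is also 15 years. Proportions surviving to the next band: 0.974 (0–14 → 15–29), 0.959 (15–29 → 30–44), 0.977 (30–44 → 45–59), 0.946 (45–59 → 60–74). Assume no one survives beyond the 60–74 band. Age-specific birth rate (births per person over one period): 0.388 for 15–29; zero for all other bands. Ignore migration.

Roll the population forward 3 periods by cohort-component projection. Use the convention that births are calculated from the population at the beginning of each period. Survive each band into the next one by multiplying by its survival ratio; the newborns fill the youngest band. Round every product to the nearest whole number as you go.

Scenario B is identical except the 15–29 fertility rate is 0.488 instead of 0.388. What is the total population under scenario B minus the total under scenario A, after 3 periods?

1508

Numbering the bands 1..5 from youngest to oldest:
Period 1:
Births: 6900 × 0.388 = 2677
Band 2: 2900 × 0.974 = 2825
Band 3: 6900 × 0.959 = 6617
Band 4: 10300 × 0.977 = 10063
Band 5: 5400 × 0.946 = 5108
→ [2677, 2825, 6617, 10063, 5108]
Period 2:
Births: 2825 × 0.388 = 1096
Band 2: 2677 × 0.974 = 2607
Band 3: 2825 × 0.959 = 2709
Band 4: 6617 × 0.977 = 6465
Band 5: 10063 × 0.946 = 9520
→ [1096, 2607, 2709, 6465, 9520]
Period 3:
Births: 2607 × 0.388 = 1012
Band 2: 1096 × 0.974 = 1068
Band 3: 2607 × 0.959 = 2500
Band 4: 2709 × 0.977 = 2647
Band 5: 6465 × 0.946 = 6116
→ [1012, 1068, 2500, 2647, 6116]
Scenario A total after 3 periods: 13343
Scenario B projection —
Period 1:
Births: 6900 × 0.488 = 3367
Band 2: 2900 × 0.974 = 2825
Band 3: 6900 × 0.959 = 6617
Band 4: 10300 × 0.977 = 10063
Band 5: 5400 × 0.946 = 5108
→ [3367, 2825, 6617, 10063, 5108]
Period 2:
Births: 2825 × 0.488 = 1379
Band 2: 3367 × 0.974 = 3279
Band 3: 2825 × 0.959 = 2709
Band 4: 6617 × 0.977 = 6465
Band 5: 10063 × 0.946 = 9520
→ [1379, 3279, 2709, 6465, 9520]
Period 3:
Births: 3279 × 0.488 = 1600
Band 2: 1379 × 0.974 = 1343
Band 3: 3279 × 0.959 = 3145
Band 4: 2709 × 0.977 = 2647
Band 5: 6465 × 0.946 = 6116
→ [1600, 1343, 3145, 2647, 6116]
Scenario B total after 3 periods: 14851
Difference B − A = 14851 − 13343 = 1508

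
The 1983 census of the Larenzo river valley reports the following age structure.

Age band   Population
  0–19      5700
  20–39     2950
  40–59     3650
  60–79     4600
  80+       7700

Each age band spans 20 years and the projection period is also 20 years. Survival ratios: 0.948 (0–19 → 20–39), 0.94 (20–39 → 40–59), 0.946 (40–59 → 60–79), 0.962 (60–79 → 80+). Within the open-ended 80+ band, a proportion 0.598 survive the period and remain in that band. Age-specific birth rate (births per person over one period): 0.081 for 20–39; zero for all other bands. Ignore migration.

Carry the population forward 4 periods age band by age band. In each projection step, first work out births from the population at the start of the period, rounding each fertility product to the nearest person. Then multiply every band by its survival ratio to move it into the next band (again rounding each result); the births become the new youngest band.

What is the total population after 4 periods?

9893

— Period 1 —
Births: 2950 * 0.081 = 239
20–39: 5700 * 0.948 = 5404
40–59: 2950 * 0.94 = 2773
60–79: 3650 * 0.946 = 3453
80+: 4600 * 0.962 + 7700 * 0.598 = 4425 + 4605 = 9030
Giving 239 / 5404 / 2773 / 3453 / 9030.
— Period 2 —
Births: 5404 * 0.081 = 438
20–39: 239 * 0.948 = 227
40–59: 5404 * 0.94 = 5080
60–79: 2773 * 0.946 = 2623
80+: 3453 * 0.962 + 9030 * 0.598 = 3322 + 5400 = 8722
Giving 438 / 227 / 5080 / 2623 / 8722.
— Period 3 —
Births: 227 * 0.081 = 18
20–39: 438 * 0.948 = 415
40–59: 227 * 0.94 = 213
60–79: 5080 * 0.946 = 4806
80+: 2623 * 0.962 + 8722 * 0.598 = 2523 + 5216 = 7739
Giving 18 / 415 / 213 / 4806 / 7739.
— Period 4 —
Births: 415 * 0.081 = 34
20–39: 18 * 0.948 = 17
40–59: 415 * 0.94 = 390
60–79: 213 * 0.946 = 201
80+: 4806 * 0.962 + 7739 * 0.598 = 4623 + 4628 = 9251
Giving 34 / 17 / 390 / 201 / 9251.
Total after period 4: 34 + 17 + 390 + 201 + 9251 = 9893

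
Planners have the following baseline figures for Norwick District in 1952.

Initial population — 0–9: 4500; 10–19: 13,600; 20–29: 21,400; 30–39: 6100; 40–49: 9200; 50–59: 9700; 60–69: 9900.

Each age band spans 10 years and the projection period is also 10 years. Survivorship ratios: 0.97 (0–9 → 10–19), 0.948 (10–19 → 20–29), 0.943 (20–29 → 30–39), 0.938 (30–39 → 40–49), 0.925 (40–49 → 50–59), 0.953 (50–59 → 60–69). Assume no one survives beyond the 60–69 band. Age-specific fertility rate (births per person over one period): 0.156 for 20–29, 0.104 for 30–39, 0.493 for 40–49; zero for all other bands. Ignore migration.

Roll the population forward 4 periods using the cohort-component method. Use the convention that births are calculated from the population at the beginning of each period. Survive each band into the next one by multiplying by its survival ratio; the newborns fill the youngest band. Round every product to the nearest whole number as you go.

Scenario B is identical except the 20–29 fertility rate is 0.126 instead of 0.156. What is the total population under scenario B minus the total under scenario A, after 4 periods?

(Groups numbered youngest = 1 to oldest = 7.)
— Period 1 —
Births: 21400 * 0.156 = 3338 ; 6100 * 0.104 = 634 ; 9200 * 0.493 = 4536 ⇒ total 8508
Group 2: 4500 * 0.97 = 4365
Group 3: 13600 * 0.948 = 12893
Group 4: 21400 * 0.943 = 20180
Group 5: 6100 * 0.938 = 5722
Group 6: 9200 * 0.925 = 8510
Group 7: 9700 * 0.953 = 9244
→ [8508, 4365, 12893, 20180, 5722, 8510, 9244]
— Period 2 —
Births: 12893 * 0.156 = 2011 ; 20180 * 0.104 = 2099 ; 5722 * 0.493 = 2821 ⇒ total 6931
Group 2: 8508 * 0.97 = 8253
Group 3: 4365 * 0.948 = 4138
Group 4: 12893 * 0.943 = 12158
Group 5: 20180 * 0.938 = 18929
Group 6: 5722 * 0.925 = 5293
Group 7: 8510 * 0.953 = 8110
→ [6931, 8253, 4138, 12158, 18929, 5293, 8110]
— Period 3 —
Births: 4138 * 0.156 = 646 ; 12158 * 0.104 = 1264 ; 18929 * 0.493 = 9332 ⇒ total 11242
Group 2: 6931 * 0.97 = 6723
Group 3: 8253 * 0.948 = 7824
Group 4: 4138 * 0.943 = 3902
Group 5: 12158 * 0.938 = 11404
Group 6: 18929 * 0.925 = 17509
Group 7: 5293 * 0.953 = 5044
→ [11242, 6723, 7824, 3902, 11404, 17509, 5044]
— Period 4 —
Births: 7824 * 0.156 = 1221 ; 3902 * 0.104 = 406 ; 11404 * 0.493 = 5622 ⇒ total 7249
Group 2: 11242 * 0.97 = 10905
Group 3: 6723 * 0.948 = 6373
Group 4: 7824 * 0.943 = 7378
Group 5: 3902 * 0.938 = 3660
Group 6: 11404 * 0.925 = 10549
Group 7: 17509 * 0.953 = 16686
→ [7249, 10905, 6373, 7378, 3660, 10549, 16686]
Scenario A total after 4 periods: 62800
Scenario B projection —
— Period 1 —
Births: 21400 * 0.126 = 2696 ; 6100 * 0.104 = 634 ; 9200 * 0.493 = 4536 ⇒ total 7866
Group 2: 4500 * 0.97 = 4365
Group 3: 13600 * 0.948 = 12893
Group 4: 21400 * 0.943 = 20180
Group 5: 6100 * 0.938 = 5722
Group 6: 9200 * 0.925 = 8510
Group 7: 9700 * 0.953 = 9244
→ [7866, 4365, 12893, 20180, 5722, 8510, 9244]
— Period 2 —
Births: 12893 * 0.126 = 1625 ; 20180 * 0.104 = 2099 ; 5722 * 0.493 = 2821 ⇒ total 6545
Group 2: 7866 * 0.97 = 7630
Group 3: 4365 * 0.948 = 4138
Group 4: 12893 * 0.943 = 12158
Group 5: 20180 * 0.938 = 18929
Group 6: 5722 * 0.925 = 5293
Group 7: 8510 * 0.953 = 8110
→ [6545, 7630, 4138, 12158, 18929, 5293, 8110]
— Period 3 —
Births: 4138 * 0.126 = 521 ; 12158 * 0.104 = 1264 ; 18929 * 0.493 = 9332 ⇒ total 11117
Group 2: 6545 * 0.97 = 6349
Group 3: 7630 * 0.948 = 7233
Group 4: 4138 * 0.943 = 3902
Group 5: 12158 * 0.938 = 11404
Group 6: 18929 * 0.925 = 17509
Group 7: 5293 * 0.953 = 5044
→ [11117, 6349, 7233, 3902, 11404, 17509, 5044]
— Period 4 —
Births: 7233 * 0.126 = 911 ; 3902 * 0.104 = 406 ; 11404 * 0.493 = 5622 ⇒ total 6939
Group 2: 11117 * 0.97 = 10783
Group 3: 6349 * 0.948 = 6019
Group 4: 7233 * 0.943 = 6821
Group 5: 3902 * 0.938 = 3660
Group 6: 11404 * 0.925 = 10549
Group 7: 17509 * 0.953 = 16686
→ [6939, 10783, 6019, 6821, 3660, 10549, 16686]
Scenario B total after 4 periods: 61457
Difference B − A = 61457 − 62800 = -1343

-1343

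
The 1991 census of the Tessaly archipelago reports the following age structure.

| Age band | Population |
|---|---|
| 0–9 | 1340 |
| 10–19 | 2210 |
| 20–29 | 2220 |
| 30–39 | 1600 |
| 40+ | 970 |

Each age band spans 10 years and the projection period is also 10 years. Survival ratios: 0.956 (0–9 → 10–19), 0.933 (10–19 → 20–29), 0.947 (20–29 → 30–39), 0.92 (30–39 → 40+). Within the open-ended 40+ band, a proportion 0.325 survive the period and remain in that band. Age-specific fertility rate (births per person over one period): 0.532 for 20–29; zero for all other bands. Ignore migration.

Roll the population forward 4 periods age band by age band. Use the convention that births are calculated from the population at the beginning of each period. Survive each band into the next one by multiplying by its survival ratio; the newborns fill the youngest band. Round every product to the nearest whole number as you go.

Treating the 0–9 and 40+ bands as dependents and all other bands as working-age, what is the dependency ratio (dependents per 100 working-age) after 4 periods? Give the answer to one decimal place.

94.9

Period 1.
Births: 2220 * 0.532 = 1181
10–19: 1340 * 0.956 = 1281
20–29: 2210 * 0.933 = 2062
30–39: 2220 * 0.947 = 2102
40+: 1600 * 0.92 + 970 * 0.325 = 1472 + 315 = 1787
End of period: [1181, 1281, 2062, 2102, 1787]
Period 2.
Births: 2062 * 0.532 = 1097
10–19: 1181 * 0.956 = 1129
20–29: 1281 * 0.933 = 1195
30–39: 2062 * 0.947 = 1953
40+: 2102 * 0.92 + 1787 * 0.325 = 1934 + 581 = 2515
End of period: [1097, 1129, 1195, 1953, 2515]
Period 3.
Births: 1195 * 0.532 = 636
10–19: 1097 * 0.956 = 1049
20–29: 1129 * 0.933 = 1053
30–39: 1195 * 0.947 = 1132
40+: 1953 * 0.92 + 2515 * 0.325 = 1797 + 817 = 2614
End of period: [636, 1049, 1053, 1132, 2614]
Period 4.
Births: 1053 * 0.532 = 560
10–19: 636 * 0.956 = 608
20–29: 1049 * 0.933 = 979
30–39: 1053 * 0.947 = 997
40+: 1132 * 0.92 + 2614 * 0.325 = 1041 + 850 = 1891
End of period: [560, 608, 979, 997, 1891]
Dependents (band 0–9 + band 40+) = 560 + 1891 = 2451; working-age = 2584; ratio = 2451/2584 × 100 = 94.9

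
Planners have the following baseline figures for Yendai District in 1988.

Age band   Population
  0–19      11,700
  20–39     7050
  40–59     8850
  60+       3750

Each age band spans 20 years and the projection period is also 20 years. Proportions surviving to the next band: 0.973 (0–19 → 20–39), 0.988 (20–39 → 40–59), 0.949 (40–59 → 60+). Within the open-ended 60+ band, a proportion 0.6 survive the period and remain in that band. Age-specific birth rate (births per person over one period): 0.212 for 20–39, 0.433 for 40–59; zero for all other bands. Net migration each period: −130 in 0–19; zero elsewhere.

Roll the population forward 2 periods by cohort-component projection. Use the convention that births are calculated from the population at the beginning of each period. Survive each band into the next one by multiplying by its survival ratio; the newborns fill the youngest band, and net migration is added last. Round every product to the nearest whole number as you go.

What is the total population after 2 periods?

Numbering the groups 1..4 from youngest to oldest:
Period 1:
Births: 7050 × 0.212 = 1495 ; 8850 × 0.433 = 3832 → 5327
Group 2: 11700 × 0.973 = 11384
Group 3: 7050 × 0.988 = 6965
Group 4: 8850 × 0.949 + 3750 × 0.6 = 8399 + 2250 = 10649
Net migration: Group 1 − 130 → 5197
Giving 5197 / 11384 / 6965 / 10649.
Period 2:
Births: 11384 × 0.212 = 2413 ; 6965 × 0.433 = 3016 → 5429
Group 2: 5197 × 0.973 = 5057
Group 3: 11384 × 0.988 = 11247
Group 4: 6965 × 0.949 + 10649 × 0.6 = 6610 + 6389 = 12999
Net migration: Group 1 − 130 → 5299
Giving 5299 / 5057 / 11247 / 12999.
Total after period 2: 5299 + 5057 + 11247 + 12999 = 34602

34602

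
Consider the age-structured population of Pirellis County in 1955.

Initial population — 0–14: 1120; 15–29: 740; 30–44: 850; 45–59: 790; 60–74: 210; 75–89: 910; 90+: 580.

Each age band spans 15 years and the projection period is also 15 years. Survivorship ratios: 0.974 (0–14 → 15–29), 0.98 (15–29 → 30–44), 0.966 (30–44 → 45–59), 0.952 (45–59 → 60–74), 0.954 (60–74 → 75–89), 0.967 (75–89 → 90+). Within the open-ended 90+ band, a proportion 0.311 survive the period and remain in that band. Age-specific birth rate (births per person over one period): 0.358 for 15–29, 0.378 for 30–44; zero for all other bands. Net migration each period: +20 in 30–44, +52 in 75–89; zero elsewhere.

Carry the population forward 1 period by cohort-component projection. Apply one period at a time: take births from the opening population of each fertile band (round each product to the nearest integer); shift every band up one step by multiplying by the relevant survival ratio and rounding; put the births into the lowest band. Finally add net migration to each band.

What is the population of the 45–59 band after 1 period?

[period 1]
Births: 740 × 0.358 = 265 ; 850 × 0.378 = 321 — total 586
15–29: 1120 × 0.974 = 1091
30–44: 740 × 0.98 = 725
45–59: 850 × 0.966 = 821
60–74: 790 × 0.952 = 752
75–89: 210 × 0.954 = 200
90+: 910 × 0.967 + 580 × 0.311 = 880 + 180 = 1060
Net migration: 30–44 + 20 → 745; 75–89 + 52 → 252
Population now: 0–14=586, 15–29=1091, 30–44=745, 45–59=821, 60–74=752, 75–89=252, 90+=1060

821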